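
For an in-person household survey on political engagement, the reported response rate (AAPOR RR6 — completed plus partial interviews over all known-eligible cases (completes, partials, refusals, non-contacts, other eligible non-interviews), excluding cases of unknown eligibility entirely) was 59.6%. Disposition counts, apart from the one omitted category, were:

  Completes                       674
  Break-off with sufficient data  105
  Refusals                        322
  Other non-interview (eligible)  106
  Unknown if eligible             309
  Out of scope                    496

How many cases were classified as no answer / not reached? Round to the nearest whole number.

100

Num = 674 + 105 = 779
RR6 = 779 / D = 0.596
D = 779 / 0.596 = 1307.0
Remaining denominator categories sum to 1207
no answer / not reached = 1307.0 − 1207 ≈ 100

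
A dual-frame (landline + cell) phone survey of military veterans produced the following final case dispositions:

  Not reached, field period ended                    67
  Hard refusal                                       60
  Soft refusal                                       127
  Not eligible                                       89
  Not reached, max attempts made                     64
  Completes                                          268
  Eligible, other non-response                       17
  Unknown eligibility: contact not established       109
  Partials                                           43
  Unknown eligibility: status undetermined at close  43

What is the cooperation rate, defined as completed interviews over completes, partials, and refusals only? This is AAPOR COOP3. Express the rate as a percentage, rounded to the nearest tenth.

53.8%

Refusals = 60 + 127 = 187
No answer / not reached = 67 + 64 = 131
Unknown if eligible = 109 + 43 = 152
Num: 268
Denominator: 268 + 43 + 187 = 498
COOP3 = 268 / 498 = 0.5382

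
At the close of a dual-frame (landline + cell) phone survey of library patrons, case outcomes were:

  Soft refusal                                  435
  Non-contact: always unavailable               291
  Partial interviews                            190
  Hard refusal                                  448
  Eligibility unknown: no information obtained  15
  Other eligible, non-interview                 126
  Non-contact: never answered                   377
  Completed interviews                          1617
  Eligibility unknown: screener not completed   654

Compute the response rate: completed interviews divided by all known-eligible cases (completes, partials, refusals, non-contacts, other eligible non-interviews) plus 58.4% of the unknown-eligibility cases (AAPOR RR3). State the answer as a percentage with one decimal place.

Refusals = 448 + 435 = 883
No answer / not reached = 377 + 291 = 668
Eligibility not determined = 654 + 15 = 669
Numerator → 1617
Determined eligible → 1617 + 190 + 883 + 668 + 126 = 3484
Eligible share of unknowns → 0.5840 × 669 = 390.70
Denom → 3484 + 390.70 = 3874.70
RR3 = 1617 / 3874.70 = 0.4173

41.7%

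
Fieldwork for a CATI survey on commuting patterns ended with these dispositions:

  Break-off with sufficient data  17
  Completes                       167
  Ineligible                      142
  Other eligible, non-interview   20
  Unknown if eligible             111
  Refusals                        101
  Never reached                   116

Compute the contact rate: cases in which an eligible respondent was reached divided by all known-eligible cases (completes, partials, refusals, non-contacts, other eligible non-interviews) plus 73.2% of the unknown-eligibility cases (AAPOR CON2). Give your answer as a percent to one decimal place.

60.7%

Top: 167 + 17 + 101 + 20 = 305
Eligible (known): 167 + 17 + 101 + 116 + 20 = 421
Estimated eligible among unknowns: 0.7320 × 111 = 81.25
Denominator: 421 + 81.25 = 502.25
CON2 = 305 / 502.25 = 0.6073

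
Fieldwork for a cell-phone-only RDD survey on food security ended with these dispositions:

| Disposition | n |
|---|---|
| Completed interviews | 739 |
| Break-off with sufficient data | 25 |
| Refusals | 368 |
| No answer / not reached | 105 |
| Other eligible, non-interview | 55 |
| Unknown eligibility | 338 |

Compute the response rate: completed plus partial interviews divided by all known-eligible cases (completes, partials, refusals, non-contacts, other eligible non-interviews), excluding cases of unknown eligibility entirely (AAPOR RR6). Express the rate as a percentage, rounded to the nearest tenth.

59.1%

Num → 739 + 25 = 764
Denominator → 739 + 25 + 368 + 105 + 55 = 1292
RR6 = 764 / 1292 = 0.5913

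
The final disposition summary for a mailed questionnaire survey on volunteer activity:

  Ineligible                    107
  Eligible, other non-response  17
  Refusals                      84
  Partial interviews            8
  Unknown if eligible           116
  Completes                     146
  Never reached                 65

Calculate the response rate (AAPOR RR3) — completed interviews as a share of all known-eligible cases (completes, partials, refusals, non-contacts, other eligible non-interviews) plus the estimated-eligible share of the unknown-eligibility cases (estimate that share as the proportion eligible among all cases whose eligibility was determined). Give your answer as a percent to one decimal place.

Num = 146
Known eligible = 146 + 8 + 84 + 65 + 17 = 320
e = 320 / (320 + 107) = 320 / 427 = 0.7494
Eligible share of unknowns = 0.7494 × 116 = 86.93
Denom = 320 + 86.93 = 406.93
RR3 = 146 / 406.93 = 0.3588

35.9%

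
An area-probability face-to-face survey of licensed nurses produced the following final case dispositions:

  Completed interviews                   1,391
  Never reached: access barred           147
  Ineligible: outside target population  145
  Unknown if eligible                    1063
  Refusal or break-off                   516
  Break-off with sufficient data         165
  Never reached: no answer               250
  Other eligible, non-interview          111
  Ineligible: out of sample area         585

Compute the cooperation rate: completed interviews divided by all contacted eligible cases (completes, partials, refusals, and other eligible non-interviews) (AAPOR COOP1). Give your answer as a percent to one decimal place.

63.7%

Never reached = 250 + 147 = 397
Out of scope = 145 + 585 = 730
Num: 1391
Denom: 1391 + 165 + 516 + 111 = 2183
COOP1 = 1391 / 2183 = 0.6372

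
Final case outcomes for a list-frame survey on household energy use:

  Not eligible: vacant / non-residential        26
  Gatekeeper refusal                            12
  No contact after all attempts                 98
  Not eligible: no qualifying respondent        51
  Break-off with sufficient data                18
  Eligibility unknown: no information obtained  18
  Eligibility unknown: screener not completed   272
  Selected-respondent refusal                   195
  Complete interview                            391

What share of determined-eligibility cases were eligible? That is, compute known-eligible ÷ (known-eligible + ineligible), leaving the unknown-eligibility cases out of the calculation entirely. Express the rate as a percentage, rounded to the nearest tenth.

90.3%

Declined to participate = 12 + 195 = 207
Eligibility not determined = 272 + 18 = 290
Ineligible = 51 + 26 = 77
Determined eligible = 391 + 18 + 207 + 98 = 714
e = 714 / (714 + 77) = 714 / 791 = 0.9027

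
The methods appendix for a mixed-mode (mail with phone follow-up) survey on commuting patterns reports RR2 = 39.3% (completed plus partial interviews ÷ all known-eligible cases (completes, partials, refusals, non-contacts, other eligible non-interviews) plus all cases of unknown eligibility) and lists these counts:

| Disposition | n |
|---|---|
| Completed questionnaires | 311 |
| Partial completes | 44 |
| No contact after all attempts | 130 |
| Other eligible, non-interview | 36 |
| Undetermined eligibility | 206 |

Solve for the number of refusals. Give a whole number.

Numerator = 311 + 44 = 355
RR2 = 355 / D = 0.393
D = 355 / 0.393 = 903.3
Other denominator terms total 727
refusals = 903.3 − 727 ≈ 176

176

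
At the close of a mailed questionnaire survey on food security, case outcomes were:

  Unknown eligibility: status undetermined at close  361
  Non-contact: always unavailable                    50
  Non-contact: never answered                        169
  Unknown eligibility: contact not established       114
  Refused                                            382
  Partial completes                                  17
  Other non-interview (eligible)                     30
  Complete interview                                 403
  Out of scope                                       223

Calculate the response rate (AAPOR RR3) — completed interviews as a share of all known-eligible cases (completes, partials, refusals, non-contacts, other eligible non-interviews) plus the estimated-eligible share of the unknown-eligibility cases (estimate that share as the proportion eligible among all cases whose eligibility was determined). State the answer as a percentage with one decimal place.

No contact after all attempts = 169 + 50 = 219
Unknown eligibility = 114 + 361 = 475
Numerator = 403
Known eligible = 403 + 17 + 382 + 219 + 30 = 1051
e = 1051 / (1051 + 223) = 1051 / 1274 = 0.8250
Eligible share of unknowns = 0.8250 × 475 = 391.88
Denominator = 1051 + 391.88 = 1442.88
RR3 = 403 / 1442.88 = 0.2793

27.9%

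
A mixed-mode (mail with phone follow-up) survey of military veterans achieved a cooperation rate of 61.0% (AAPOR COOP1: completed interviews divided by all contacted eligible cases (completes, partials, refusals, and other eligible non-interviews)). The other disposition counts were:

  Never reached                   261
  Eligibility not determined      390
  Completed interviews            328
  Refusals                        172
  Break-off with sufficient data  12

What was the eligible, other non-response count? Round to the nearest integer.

26

COOP1 = 328 / D = 0.610
D = 328 / 0.610 = 537.7
Remaining denominator categories sum to 512
eligible, other non-response = 537.7 − 512 ≈ 26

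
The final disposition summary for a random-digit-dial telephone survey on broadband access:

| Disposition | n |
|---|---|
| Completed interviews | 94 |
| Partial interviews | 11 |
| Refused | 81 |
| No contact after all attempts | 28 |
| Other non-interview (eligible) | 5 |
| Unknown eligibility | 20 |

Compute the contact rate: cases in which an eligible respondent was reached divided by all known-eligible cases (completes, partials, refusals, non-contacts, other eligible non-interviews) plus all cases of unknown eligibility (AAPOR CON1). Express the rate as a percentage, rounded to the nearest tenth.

Numerator: 94 + 11 + 81 + 5 = 191
Base: 94 + 11 + 81 + 28 + 5 + 20 = 239
CON1 = 191 / 239 = 0.7992

79.9%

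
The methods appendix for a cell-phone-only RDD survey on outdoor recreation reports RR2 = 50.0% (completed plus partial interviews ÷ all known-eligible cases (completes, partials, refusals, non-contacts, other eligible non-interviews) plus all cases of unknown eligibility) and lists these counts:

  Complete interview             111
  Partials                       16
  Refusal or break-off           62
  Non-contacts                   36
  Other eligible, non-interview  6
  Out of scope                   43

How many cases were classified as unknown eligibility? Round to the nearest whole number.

23

Num → 111 + 16 = 127
RR2 = 127 / D = 0.500
D = 127 / 0.500 = 254.0
Remaining denominator categories sum to 231
unknown eligibility = 254.0 − 231 ≈ 23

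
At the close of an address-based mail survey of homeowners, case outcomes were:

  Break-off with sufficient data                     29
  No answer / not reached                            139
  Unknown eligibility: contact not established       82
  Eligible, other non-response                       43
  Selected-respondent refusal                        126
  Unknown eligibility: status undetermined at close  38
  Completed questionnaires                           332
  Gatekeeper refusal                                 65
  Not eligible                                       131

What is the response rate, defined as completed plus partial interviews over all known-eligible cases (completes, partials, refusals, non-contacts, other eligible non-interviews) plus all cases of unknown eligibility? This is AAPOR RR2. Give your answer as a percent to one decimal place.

Refused = 65 + 126 = 191
Eligibility not determined = 82 + 38 = 120
Numerator = 332 + 29 = 361
Base = 332 + 29 + 191 + 139 + 43 + 120 = 854
RR2 = 361 / 854 = 0.4227

42.3%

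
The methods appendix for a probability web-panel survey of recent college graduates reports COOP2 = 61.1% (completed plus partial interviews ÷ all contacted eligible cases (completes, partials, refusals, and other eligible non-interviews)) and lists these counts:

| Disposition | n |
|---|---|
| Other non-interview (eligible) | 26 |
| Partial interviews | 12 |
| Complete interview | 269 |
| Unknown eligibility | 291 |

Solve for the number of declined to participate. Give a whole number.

Numerator: 269 + 12 = 281
COOP2 = 281 / D = 0.611
D = 281 / 0.611 = 459.9
Rest of base = 307
declined to participate = 459.9 − 307 ≈ 153

153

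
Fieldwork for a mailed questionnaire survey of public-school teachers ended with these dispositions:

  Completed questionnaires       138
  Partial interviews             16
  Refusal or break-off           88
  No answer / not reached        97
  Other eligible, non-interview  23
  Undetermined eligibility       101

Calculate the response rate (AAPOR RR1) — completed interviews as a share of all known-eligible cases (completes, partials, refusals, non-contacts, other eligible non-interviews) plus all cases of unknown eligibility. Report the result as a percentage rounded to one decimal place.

Top → 138
Base → 138 + 16 + 88 + 97 + 23 + 101 = 463
RR1 = 138 / 463 = 0.2981

29.8%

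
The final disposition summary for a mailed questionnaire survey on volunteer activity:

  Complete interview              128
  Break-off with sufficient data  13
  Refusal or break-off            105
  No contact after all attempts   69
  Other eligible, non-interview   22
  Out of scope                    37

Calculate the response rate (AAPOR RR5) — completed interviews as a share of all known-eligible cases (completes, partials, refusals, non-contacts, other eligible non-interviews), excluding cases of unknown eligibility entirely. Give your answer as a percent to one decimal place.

Numerator: 128
Base: 128 + 13 + 105 + 69 + 22 = 337
RR5 = 128 / 337 = 0.3798

38.0%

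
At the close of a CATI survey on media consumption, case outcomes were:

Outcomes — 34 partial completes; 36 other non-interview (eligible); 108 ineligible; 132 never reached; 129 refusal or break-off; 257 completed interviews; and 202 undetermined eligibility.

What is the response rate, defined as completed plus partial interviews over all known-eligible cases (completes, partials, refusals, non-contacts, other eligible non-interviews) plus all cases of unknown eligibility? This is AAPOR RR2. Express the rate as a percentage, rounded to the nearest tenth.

Top = 257 + 34 = 291
Base = 257 + 34 + 129 + 132 + 36 + 202 = 790
RR2 = 291 / 790 = 0.3684

36.8%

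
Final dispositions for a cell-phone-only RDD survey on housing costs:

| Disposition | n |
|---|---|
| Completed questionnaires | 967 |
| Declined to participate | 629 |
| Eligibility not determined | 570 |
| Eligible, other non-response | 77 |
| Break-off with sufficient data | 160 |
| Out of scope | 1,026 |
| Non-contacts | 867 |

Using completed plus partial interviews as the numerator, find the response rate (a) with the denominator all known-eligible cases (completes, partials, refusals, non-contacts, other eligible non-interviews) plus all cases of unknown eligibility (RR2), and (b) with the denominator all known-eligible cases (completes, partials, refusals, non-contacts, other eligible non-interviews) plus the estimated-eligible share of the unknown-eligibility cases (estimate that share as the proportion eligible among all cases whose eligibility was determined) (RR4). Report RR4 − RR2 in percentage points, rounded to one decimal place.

Num = 967 + 160 = 1127
Base = 967 + 160 + 629 + 867 + 77 + 570 = 3270
RR2 = 1127 / 3270 = 0.3446
Known eligible = 967 + 160 + 629 + 867 + 77 = 2700
e = 2700 / (2700 + 1026) = 2700 / 3726 = 0.7246
Estimated eligible among unknowns = 0.7246 × 570 = 413.02
Base = 2700 + 413.02 = 3113.02
RR4 = 1127 / 3113.02 = 0.3620
Difference = 36.20 − 34.46 = 1.74 percentage points

1.7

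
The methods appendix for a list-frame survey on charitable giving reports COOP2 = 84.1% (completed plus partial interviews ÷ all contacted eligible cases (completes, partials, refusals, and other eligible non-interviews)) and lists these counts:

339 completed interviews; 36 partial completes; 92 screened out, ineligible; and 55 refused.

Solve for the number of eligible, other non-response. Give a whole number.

Top → 339 + 36 = 375
COOP2 = 375 / D = 0.841
D = 375 / 0.841 = 445.9
Remaining denominator categories sum to 430
eligible, other non-response = 445.9 − 430 ≈ 16

16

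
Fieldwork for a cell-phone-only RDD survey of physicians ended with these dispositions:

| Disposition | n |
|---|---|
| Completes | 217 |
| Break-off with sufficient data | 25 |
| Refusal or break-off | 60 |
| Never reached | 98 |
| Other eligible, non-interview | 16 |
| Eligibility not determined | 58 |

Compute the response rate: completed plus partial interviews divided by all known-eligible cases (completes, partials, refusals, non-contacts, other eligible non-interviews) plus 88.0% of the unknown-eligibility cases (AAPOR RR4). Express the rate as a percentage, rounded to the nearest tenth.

Numerator: 217 + 25 = 242
Determined eligible: 217 + 25 + 60 + 98 + 16 = 416
Eligible share of unknowns: 0.8800 × 58 = 51.04
Denominator: 416 + 51.04 = 467.04
RR4 = 242 / 467.04 = 0.5182

51.8%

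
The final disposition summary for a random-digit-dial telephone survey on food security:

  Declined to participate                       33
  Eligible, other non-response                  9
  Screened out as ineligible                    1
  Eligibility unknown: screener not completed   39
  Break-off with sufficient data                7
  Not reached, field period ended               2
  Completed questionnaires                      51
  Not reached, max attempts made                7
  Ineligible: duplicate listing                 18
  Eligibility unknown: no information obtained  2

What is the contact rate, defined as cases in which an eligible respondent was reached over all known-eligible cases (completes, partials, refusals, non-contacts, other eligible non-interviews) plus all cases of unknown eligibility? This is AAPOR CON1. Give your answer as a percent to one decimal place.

Never reached = 2 + 7 = 9
Unknown eligibility = 39 + 2 = 41
Ineligible = 1 + 18 = 19
Top → 51 + 7 + 33 + 9 = 100
Denominator → 51 + 7 + 33 + 9 + 9 + 41 = 150
CON1 = 100 / 150 = 0.6667

66.7%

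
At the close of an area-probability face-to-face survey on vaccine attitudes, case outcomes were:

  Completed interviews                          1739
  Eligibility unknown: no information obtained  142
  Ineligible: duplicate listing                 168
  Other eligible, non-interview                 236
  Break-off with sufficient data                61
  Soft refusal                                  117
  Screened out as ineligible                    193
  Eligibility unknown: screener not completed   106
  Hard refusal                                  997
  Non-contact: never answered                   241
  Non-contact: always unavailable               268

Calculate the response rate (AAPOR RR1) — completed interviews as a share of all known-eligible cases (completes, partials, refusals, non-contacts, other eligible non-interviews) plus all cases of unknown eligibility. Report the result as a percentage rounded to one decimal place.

44.5%

Refused = 997 + 117 = 1114
No contact after all attempts = 241 + 268 = 509
Eligibility not determined = 106 + 142 = 248
Not eligible = 193 + 168 = 361
Num = 1739
Base = 1739 + 61 + 1114 + 509 + 236 + 248 = 3907
RR1 = 1739 / 3907 = 0.4451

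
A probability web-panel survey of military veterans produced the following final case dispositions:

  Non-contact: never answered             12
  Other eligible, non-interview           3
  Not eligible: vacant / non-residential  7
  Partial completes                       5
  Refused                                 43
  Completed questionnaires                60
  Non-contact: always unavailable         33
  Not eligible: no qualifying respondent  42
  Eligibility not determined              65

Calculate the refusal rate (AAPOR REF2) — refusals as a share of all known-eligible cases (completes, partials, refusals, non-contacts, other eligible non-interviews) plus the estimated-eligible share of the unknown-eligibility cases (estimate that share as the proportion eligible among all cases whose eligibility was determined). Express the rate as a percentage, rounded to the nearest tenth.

20.9%

Non-contacts = 12 + 33 = 45
Not eligible = 42 + 7 = 49
Num = 43
Known eligible = 60 + 5 + 43 + 45 + 3 = 156
e = 156 / (156 + 49) = 156 / 205 = 0.7610
Eligible share of unknowns = 0.7610 × 65 = 49.47
Denominator = 156 + 49.47 = 205.47
REF2 = 43 / 205.47 = 0.2093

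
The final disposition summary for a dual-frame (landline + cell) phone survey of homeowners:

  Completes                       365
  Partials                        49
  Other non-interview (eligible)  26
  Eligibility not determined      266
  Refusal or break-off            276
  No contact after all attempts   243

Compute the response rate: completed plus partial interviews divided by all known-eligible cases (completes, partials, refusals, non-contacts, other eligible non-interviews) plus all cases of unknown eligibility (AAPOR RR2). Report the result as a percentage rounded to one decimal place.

Num = 365 + 49 = 414
Denom = 365 + 49 + 276 + 243 + 26 + 266 = 1225
RR2 = 414 / 1225 = 0.3380

33.8%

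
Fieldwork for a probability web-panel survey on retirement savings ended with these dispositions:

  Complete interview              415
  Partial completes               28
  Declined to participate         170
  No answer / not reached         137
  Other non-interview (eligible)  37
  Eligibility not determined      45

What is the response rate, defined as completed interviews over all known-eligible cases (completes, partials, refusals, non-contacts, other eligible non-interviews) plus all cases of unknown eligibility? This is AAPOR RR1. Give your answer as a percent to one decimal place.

Numerator = 415
Base = 415 + 28 + 170 + 137 + 37 + 45 = 832
RR1 = 415 / 832 = 0.4988

49.9%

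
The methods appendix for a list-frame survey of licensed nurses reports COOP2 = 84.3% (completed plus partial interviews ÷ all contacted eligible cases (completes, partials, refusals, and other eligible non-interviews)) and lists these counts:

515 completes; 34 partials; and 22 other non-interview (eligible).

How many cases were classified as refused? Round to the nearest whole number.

80

Num = 515 + 34 = 549
COOP2 = 549 / D = 0.843
D = 549 / 0.843 = 651.2
Other denominator terms total 571
refused = 651.2 − 571 ≈ 80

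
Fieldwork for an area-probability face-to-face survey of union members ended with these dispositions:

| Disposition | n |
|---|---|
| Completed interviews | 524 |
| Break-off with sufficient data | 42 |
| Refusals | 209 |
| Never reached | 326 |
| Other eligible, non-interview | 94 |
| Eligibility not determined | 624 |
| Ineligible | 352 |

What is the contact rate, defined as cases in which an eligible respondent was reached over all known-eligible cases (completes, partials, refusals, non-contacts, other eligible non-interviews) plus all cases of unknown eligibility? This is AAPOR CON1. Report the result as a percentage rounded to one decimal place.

Numerator = 524 + 42 + 209 + 94 = 869
Denominator = 524 + 42 + 209 + 326 + 94 + 624 = 1819
CON1 = 869 / 1819 = 0.4777

47.8%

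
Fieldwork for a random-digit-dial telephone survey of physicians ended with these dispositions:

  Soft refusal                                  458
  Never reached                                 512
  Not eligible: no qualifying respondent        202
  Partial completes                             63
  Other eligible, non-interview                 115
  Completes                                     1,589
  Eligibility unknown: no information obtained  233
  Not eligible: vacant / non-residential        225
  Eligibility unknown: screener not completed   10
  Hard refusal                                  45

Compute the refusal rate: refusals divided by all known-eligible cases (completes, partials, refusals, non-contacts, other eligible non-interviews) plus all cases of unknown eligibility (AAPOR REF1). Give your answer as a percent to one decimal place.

Refusals = 45 + 458 = 503
Unknown eligibility = 10 + 233 = 243
Not eligible = 202 + 225 = 427
Numerator = 503
Base = 1589 + 63 + 503 + 512 + 115 + 243 = 3025
REF1 = 503 / 3025 = 0.1663

16.6%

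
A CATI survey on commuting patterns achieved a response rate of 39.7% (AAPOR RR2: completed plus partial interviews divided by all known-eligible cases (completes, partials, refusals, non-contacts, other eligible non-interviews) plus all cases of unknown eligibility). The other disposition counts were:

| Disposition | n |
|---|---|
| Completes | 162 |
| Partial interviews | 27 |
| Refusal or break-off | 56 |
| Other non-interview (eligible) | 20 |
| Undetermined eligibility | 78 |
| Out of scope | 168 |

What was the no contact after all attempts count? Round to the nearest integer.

133

Numerator = 162 + 27 = 189
RR2 = 189 / D = 0.397
D = 189 / 0.397 = 476.1
Remaining denominator categories sum to 343
no contact after all attempts = 476.1 − 343 ≈ 133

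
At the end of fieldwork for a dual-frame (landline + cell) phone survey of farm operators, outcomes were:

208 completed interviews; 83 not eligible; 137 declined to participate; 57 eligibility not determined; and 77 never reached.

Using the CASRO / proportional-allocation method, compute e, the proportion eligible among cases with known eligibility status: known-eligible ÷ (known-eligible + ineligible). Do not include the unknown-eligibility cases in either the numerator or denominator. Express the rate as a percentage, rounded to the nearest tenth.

83.6%

Eligible (known) → 208 + 137 + 77 = 422
e = 422 / (422 + 83) = 422 / 505 = 0.8356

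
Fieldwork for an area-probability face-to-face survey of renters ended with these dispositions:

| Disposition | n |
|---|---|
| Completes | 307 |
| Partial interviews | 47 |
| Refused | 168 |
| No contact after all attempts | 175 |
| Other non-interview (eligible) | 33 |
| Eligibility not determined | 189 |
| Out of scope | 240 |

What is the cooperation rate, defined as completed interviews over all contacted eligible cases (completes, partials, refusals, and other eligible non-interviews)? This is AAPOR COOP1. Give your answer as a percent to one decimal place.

Numerator → 307
Denominator → 307 + 47 + 168 + 33 = 555
COOP1 = 307 / 555 = 0.5532

55.3%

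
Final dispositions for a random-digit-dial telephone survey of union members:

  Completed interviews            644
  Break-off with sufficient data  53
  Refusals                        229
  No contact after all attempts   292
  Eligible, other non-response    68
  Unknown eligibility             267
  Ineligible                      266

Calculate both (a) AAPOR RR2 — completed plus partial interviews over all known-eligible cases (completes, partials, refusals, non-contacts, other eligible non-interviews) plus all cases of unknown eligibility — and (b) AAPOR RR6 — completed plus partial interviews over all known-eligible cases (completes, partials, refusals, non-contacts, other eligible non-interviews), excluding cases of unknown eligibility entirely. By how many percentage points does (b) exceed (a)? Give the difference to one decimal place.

9.3

Numerator → 644 + 53 = 697
Base → 644 + 53 + 229 + 292 + 68 + 267 = 1553
RR2 = 697 / 1553 = 0.4488
Base → 644 + 53 + 229 + 292 + 68 = 1286
RR6 = 697 / 1286 = 0.5420
Difference = 54.20 − 44.88 = 9.32 percentage points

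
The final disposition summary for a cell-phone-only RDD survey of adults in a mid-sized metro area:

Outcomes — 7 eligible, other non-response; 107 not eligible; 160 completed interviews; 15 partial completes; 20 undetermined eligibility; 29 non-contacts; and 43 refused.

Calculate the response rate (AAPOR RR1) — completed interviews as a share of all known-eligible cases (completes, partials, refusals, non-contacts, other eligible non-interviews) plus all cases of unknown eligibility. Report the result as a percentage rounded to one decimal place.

Numerator: 160
Denominator: 160 + 15 + 43 + 29 + 7 + 20 = 274
RR1 = 160 / 274 = 0.5839

58.4%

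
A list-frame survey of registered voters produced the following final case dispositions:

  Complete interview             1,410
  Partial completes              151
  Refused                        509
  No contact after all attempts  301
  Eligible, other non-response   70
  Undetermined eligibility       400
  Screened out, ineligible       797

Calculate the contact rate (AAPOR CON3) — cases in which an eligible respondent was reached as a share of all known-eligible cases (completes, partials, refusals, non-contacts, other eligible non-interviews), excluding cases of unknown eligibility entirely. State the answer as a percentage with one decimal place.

Num: 1410 + 151 + 509 + 70 = 2140
Denom: 1410 + 151 + 509 + 301 + 70 = 2441
CON3 = 2140 / 2441 = 0.8767

87.7%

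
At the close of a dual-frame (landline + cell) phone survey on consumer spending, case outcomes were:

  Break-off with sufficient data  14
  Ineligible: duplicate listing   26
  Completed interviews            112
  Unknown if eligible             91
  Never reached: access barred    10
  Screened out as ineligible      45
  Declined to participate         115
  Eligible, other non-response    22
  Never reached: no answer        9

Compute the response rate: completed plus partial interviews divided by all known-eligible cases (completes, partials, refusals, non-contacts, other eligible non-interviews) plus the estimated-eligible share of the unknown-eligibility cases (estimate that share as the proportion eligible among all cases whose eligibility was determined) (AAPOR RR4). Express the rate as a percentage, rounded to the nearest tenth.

No answer / not reached = 9 + 10 = 19
Not eligible = 45 + 26 = 71
Top = 112 + 14 = 126
Eligible (known) = 112 + 14 + 115 + 19 + 22 = 282
e = 282 / (282 + 71) = 282 / 353 = 0.7989
e × U = 0.7989 × 91 = 72.70
Denominator = 282 + 72.70 = 354.70
RR4 = 126 / 354.70 = 0.3552

35.5%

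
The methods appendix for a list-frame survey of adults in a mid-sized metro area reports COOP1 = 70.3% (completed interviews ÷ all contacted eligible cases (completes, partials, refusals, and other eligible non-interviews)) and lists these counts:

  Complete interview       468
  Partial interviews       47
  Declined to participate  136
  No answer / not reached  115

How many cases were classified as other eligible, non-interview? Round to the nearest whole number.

15

COOP1 = 468 / D = 0.703
D = 468 / 0.703 = 665.7
Remaining denominator categories sum to 651
other eligible, non-interview = 665.7 − 651 ≈ 15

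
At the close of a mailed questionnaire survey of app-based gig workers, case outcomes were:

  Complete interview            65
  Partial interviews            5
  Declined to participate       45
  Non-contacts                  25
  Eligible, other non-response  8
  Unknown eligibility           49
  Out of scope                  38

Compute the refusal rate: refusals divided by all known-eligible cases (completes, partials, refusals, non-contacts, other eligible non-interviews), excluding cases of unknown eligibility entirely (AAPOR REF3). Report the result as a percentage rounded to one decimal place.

Numerator = 45
Denominator = 65 + 5 + 45 + 25 + 8 = 148
REF3 = 45 / 148 = 0.3041

30.4%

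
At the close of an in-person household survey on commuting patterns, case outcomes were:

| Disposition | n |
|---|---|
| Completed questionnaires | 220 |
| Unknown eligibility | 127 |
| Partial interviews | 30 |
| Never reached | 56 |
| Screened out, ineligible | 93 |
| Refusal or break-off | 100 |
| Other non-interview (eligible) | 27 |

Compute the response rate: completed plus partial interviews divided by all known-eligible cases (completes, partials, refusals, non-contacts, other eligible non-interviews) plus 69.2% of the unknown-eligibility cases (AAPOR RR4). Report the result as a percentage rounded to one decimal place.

Numerator: 220 + 30 = 250
Known eligible: 220 + 30 + 100 + 56 + 27 = 433
e × U: 0.6920 × 127 = 87.88
Denom: 433 + 87.88 = 520.88
RR4 = 250 / 520.88 = 0.4800

48.0%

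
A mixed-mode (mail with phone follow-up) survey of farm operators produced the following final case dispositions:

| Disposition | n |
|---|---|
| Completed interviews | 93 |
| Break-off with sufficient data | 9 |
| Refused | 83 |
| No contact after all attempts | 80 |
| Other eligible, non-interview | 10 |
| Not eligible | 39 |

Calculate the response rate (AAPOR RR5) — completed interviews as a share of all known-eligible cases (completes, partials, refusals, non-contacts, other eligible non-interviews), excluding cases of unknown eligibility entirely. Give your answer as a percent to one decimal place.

33.8%

Num = 93
Denom = 93 + 9 + 83 + 80 + 10 = 275
RR5 = 93 / 275 = 0.3382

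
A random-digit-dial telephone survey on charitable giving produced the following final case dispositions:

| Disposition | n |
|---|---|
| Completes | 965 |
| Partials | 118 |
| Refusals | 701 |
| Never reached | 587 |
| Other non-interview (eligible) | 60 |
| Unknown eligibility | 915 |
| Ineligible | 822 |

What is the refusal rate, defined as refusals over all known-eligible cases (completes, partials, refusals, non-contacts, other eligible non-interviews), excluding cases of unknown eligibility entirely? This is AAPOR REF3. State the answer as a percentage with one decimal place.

Top → 701
Base → 965 + 118 + 701 + 587 + 60 = 2431
REF3 = 701 / 2431 = 0.2884

28.8%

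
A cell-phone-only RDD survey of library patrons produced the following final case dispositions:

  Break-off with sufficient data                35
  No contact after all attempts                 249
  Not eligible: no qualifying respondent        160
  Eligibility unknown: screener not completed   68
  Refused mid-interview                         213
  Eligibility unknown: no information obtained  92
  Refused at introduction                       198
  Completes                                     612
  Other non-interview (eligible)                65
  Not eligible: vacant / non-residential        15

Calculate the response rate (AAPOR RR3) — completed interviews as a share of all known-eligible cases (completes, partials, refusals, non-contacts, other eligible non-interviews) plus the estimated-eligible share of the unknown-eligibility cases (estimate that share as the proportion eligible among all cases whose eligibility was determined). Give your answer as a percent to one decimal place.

40.4%

Refusal or break-off = 198 + 213 = 411
Unknown eligibility = 68 + 92 = 160
Not eligible = 160 + 15 = 175
Top: 612
Determined eligible: 612 + 35 + 411 + 249 + 65 = 1372
e = 1372 / (1372 + 175) = 1372 / 1547 = 0.8869
e × U: 0.8869 × 160 = 141.90
Denominator: 1372 + 141.90 = 1513.90
RR3 = 612 / 1513.90 = 0.4043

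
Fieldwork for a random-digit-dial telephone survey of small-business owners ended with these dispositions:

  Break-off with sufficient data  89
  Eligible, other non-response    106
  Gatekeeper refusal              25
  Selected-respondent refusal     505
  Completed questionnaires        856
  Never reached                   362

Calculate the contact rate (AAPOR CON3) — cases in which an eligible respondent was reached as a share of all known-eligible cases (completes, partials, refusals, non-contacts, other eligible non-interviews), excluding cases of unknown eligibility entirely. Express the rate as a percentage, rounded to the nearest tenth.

81.4%

Refusal or break-off = 25 + 505 = 530
Numerator → 856 + 89 + 530 + 106 = 1581
Denom → 856 + 89 + 530 + 362 + 106 = 1943
CON3 = 1581 / 1943 = 0.8137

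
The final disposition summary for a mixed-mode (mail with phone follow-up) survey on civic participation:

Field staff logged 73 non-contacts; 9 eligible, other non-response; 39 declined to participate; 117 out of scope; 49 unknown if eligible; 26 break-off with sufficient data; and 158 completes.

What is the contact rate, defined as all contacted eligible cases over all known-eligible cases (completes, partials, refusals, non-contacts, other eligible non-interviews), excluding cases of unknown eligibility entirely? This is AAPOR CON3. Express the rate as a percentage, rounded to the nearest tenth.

76.1%

Num: 158 + 26 + 39 + 9 = 232
Denominator: 158 + 26 + 39 + 73 + 9 = 305
CON3 = 232 / 305 = 0.7607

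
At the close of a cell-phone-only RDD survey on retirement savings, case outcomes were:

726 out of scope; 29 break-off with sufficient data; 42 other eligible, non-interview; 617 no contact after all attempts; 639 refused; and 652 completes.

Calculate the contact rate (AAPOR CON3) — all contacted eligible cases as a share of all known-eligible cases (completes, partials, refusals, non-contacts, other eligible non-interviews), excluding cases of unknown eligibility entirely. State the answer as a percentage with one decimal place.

68.8%

Numerator = 652 + 29 + 639 + 42 = 1362
Denom = 652 + 29 + 639 + 617 + 42 = 1979
CON3 = 1362 / 1979 = 0.6882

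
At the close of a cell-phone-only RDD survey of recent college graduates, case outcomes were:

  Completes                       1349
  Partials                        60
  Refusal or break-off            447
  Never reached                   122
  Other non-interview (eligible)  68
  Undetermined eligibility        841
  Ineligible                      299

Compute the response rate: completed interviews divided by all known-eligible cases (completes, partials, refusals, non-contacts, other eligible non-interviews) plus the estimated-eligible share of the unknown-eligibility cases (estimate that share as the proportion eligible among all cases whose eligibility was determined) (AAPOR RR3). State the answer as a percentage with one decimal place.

Numerator = 1349
Determined eligible = 1349 + 60 + 447 + 122 + 68 = 2046
e = 2046 / (2046 + 299) = 2046 / 2345 = 0.8725
Estimated eligible among unknowns = 0.8725 × 841 = 733.77
Denom = 2046 + 733.77 = 2779.77
RR3 = 1349 / 2779.77 = 0.4853

48.5%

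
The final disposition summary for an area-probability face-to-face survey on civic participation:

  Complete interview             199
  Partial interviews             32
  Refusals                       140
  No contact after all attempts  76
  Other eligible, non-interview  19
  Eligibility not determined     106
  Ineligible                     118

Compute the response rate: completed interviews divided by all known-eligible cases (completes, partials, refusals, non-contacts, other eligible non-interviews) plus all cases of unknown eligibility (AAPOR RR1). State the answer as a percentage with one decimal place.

34.8%

Top = 199
Denominator = 199 + 32 + 140 + 76 + 19 + 106 = 572
RR1 = 199 / 572 = 0.3479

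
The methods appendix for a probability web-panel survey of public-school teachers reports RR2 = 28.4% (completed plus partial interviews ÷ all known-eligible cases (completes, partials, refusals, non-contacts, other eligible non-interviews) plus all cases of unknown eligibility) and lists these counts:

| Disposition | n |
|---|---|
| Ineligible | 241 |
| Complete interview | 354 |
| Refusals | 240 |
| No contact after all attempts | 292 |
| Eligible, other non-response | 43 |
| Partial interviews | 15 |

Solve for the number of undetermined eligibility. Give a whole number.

355

Top: 354 + 15 = 369
RR2 = 369 / D = 0.284
D = 369 / 0.284 = 1299.3
Remaining denominator categories sum to 944
undetermined eligibility = 1299.3 − 944 ≈ 355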